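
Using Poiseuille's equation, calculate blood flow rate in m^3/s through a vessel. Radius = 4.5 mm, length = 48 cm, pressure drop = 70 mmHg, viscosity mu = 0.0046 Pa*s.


Q = pi*r^4*dP / (8*mu*L)
r = 0.0045 m, L = 0.48 m
dP = 70 mmHg = 9332.54 Pa
Q = 6.8063e-04 m^3/s


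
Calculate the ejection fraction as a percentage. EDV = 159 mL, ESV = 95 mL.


SV = EDV - ESV = 159 - 95 = 64 mL
EF = SV/EDV * 100 = 64/159 * 100
EF = 40.25%


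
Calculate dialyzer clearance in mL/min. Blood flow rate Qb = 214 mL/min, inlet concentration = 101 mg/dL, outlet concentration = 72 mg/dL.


K = Qb * (Cb_in - Cb_out) / Cb_in
K = 214 * (101 - 72) / 101
K = 61.45 mL/min


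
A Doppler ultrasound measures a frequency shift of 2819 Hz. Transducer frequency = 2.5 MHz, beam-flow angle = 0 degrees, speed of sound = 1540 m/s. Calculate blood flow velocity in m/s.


v = fd * c / (2 * f0 * cos(theta))
v = 2819 * 1540 / (2 * 2.5000e+06 * cos(0))
v = 0.8683 m/s


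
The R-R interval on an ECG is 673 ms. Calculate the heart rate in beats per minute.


HR = 60 / RR_interval(s)
RR = 673 ms = 0.673 s
HR = 60 / 0.673 = 89.15 bpm


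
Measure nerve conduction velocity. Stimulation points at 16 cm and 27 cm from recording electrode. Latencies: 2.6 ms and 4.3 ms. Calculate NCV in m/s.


Distance = (27 - 16) / 100 = 0.11 m
dt = (4.3 - 2.6) / 1000 = 0.0017 s
NCV = dist / dt = 64.71 m/s


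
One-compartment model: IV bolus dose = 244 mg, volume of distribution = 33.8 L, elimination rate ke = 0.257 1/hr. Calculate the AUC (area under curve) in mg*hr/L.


C0 = Dose/Vd = 244/33.8 = 7.21893 mg/L
AUC = C0/ke = 7.21893/0.257
AUC = 28.09 mg*hr/L


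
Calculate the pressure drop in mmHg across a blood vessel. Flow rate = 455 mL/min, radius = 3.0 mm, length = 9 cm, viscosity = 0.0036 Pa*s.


dP = 8*mu*L*Q / (pi*r^4)
Q = 455 mL/min = 7.58333e-06 m^3/s
dP = 77.2432 Pa = 77.2432 / 133.322 mmHg = 0.5794 mmHg


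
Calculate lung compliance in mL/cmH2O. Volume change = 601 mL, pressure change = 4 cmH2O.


C = dV / dP
C = 601 / 4
C = 150.2 mL/cmH2O


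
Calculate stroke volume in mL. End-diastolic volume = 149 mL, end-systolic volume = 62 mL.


SV = EDV - ESV
SV = 149 - 62
SV = 87 mL


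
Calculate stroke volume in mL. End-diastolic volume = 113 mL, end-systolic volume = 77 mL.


SV = EDV - ESV
SV = 113 - 77
SV = 36 mL


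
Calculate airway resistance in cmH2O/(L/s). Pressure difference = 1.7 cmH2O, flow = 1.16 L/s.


R = dP / flow
R = 1.7 / 1.16
R = 1.466 cmH2O/(L/s)


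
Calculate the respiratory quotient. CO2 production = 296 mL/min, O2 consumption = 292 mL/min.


RQ = VCO2 / VO2
RQ = 296 / 292
RQ = 1.014


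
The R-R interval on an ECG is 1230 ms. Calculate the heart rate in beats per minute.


HR = 60 / RR_interval(s)
RR = 1230 ms = 1.23 s
HR = 60 / 1.23 = 48.78 bpm


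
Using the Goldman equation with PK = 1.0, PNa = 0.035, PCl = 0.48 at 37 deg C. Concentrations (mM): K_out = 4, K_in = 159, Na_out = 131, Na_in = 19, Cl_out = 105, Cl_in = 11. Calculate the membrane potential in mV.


Vm = (RT/F)*ln((PK*Ko + PNa*Nao + PCl*Cli)/(PK*Ki + PNa*Nai + PCl*Clo))
Numer = 13.865, Denom = 210.065
Vm = -72.64 mV


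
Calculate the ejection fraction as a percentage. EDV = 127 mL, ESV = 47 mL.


SV = EDV - ESV = 127 - 47 = 80 mL
EF = SV/EDV * 100 = 80/127 * 100
EF = 62.99%


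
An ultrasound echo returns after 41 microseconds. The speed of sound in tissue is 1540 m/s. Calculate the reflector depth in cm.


depth = c * t / 2
t = 41 us = 4.1000e-05 s
depth = 1540 * 4.1000e-05 / 2
depth = 0.03157 m = 3.157 cm


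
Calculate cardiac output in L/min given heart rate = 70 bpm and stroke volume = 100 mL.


CO = HR * SV
CO = 70 * 100 / 1000
CO = 7 L/min


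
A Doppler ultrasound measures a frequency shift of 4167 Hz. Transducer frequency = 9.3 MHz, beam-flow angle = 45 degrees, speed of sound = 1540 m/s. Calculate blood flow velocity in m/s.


v = fd * c / (2 * f0 * cos(theta))
v = 4167 * 1540 / (2 * 9.3000e+06 * cos(45))
v = 0.4879 m/s


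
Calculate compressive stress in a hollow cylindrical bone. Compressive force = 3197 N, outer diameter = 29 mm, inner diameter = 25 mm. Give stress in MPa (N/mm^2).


A = pi*(r_o^2 - r_i^2)
r_o = 14.5 mm, r_i = 12.5 mm
A = 169.646 mm^2
sigma = F/A = 3197 / 169.646
sigma = 18.85 MPa


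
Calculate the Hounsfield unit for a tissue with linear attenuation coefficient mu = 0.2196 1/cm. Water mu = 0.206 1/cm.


HU = ((mu_tissue - mu_water) / mu_water) * 1000
HU = ((0.2196 - 0.206) / 0.206) * 1000
HU = 66.02


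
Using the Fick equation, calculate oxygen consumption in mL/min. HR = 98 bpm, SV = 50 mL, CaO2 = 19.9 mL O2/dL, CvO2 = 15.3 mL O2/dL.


CO = HR*SV = 98*50/1000 = 4.9 L/min
a-v O2 diff = 19.9 - 15.3 = 4.6 mL/dL
VO2 = CO * (CaO2-CvO2) * 10 dL/L
VO2 = 4.9 * 4.6 * 10
VO2 = 225.4 mL/min


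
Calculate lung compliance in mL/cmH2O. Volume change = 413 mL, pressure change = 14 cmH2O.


C = dV / dP
C = 413 / 14
C = 29.5 mL/cmH2O


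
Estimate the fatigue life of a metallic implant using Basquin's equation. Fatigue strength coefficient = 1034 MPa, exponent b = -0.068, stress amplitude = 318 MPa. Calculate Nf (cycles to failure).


sigma_a = sigma_f' * (2Nf)^b
2Nf = (sigma_a/sigma_f')^(1/b)
2Nf = (318/1034)^(1/-0.068)
2Nf = 33945763
Nf = 1.6973e+07


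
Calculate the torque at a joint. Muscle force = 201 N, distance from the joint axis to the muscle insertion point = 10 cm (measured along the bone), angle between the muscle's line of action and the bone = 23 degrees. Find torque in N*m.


Torque = F * d * sin(theta)   (moment arm = d*sin(theta))
d = 10 cm = 0.1 m
Torque = 201 * 0.1 * sin(23)
Torque = 7.854 N*m


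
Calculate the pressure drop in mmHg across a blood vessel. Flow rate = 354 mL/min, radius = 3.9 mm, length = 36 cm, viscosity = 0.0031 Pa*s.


dP = 8*mu*L*Q / (pi*r^4)
Q = 354 mL/min = 5.9e-06 m^3/s
dP = 72.4766 Pa = 72.4766 / 133.322 mmHg = 0.5436 mmHg


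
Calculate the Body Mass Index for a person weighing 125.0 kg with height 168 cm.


BMI = weight / height^2
height = 168 cm = 1.68 m
BMI = 125.0 / 1.68^2
BMI = 44.29 kg/m^2


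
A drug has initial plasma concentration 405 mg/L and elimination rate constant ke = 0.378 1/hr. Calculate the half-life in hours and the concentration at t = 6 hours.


t_half = ln(2) / ke = 0.693147 / 0.378 = 1.834 hr
C(t) = C0 * exp(-ke*t) = 405 * exp(-0.378*6)
C(6) = 41.93 mg/L


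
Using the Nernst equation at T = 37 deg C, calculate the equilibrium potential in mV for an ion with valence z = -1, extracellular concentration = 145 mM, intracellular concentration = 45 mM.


E = (RT/(zF)) * ln(C_out/C_in)
T = 37 + 273.15 = 310.15 K
E = (8.314 * 310.15 / (-1 * 96485)) * ln(145/45)
E = -31.27 mV


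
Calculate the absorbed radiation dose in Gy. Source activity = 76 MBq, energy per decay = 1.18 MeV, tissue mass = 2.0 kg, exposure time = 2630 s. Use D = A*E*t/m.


A = 76 MBq = 7.6000e+07 Bq
E = 1.18 MeV = 1.89036e-13 J
D = A*E*t/m = 7.6000e+07*1.89036e-13*2630/2.0
D = 0.01889 Gy


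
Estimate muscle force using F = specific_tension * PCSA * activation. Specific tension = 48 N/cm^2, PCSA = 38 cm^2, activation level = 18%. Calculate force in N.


F = sigma * PCSA * activation
F = 48 * 38 * 0.18
F = 328.3 N


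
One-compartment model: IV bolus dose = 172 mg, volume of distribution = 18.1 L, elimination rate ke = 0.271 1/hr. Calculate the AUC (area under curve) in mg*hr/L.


C0 = Dose/Vd = 172/18.1 = 9.50276 mg/L
AUC = C0/ke = 9.50276/0.271
AUC = 35.07 mg*hr/L


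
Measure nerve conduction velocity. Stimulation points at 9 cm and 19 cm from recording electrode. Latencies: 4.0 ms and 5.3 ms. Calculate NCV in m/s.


Distance = (19 - 9) / 100 = 0.1 m
dt = (5.3 - 4.0) / 1000 = 0.0013 s
NCV = dist / dt = 76.92 m/s


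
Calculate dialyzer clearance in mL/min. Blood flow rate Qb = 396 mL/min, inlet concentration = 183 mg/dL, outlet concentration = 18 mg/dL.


K = Qb * (Cb_in - Cb_out) / Cb_in
K = 396 * (183 - 18) / 183
K = 357 mL/min


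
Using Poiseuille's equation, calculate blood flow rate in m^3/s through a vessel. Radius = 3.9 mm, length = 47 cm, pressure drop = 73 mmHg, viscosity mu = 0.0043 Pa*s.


Q = pi*r^4*dP / (8*mu*L)
r = 0.0039 m, L = 0.47 m
dP = 73 mmHg = 9732.506 Pa
Q = 4.3750e-04 m^3/s


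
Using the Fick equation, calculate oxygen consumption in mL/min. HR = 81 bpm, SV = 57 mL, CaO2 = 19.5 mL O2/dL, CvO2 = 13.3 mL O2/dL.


CO = HR*SV = 81*57/1000 = 4.617 L/min
a-v O2 diff = 19.5 - 13.3 = 6.2 mL/dL
VO2 = CO * (CaO2-CvO2) * 10 dL/L
VO2 = 4.617 * 6.2 * 10
VO2 = 286.3 mL/min


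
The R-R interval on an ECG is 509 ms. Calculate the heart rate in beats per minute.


HR = 60 / RR_interval(s)
RR = 509 ms = 0.509 s
HR = 60 / 0.509 = 117.9 bpm


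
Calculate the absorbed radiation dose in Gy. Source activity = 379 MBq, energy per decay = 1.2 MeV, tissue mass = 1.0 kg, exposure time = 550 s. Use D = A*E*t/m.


A = 379 MBq = 3.7900e+08 Bq
E = 1.2 MeV = 1.9224e-13 J
D = A*E*t/m = 3.7900e+08*1.9224e-13*550/1.0
D = 0.04007 Gy


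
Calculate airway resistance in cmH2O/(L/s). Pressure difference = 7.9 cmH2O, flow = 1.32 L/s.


R = dP / flow
R = 7.9 / 1.32
R = 5.985 cmH2O/(L/s)


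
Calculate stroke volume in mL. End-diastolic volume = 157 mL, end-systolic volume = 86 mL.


SV = EDV - ESV
SV = 157 - 86
SV = 71 mL


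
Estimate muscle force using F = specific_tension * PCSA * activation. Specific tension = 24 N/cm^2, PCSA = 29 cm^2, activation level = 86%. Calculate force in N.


F = sigma * PCSA * activation
F = 24 * 29 * 0.86
F = 598.6 N


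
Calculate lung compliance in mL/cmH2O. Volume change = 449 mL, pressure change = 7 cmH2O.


C = dV / dP
C = 449 / 7
C = 64.14 mL/cmH2O


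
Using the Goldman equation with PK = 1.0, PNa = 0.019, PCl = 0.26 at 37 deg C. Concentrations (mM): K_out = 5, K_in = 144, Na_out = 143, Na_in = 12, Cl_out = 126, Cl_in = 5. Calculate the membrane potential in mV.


Vm = (RT/F)*ln((PK*Ko + PNa*Nao + PCl*Cli)/(PK*Ki + PNa*Nai + PCl*Clo))
Numer = 9.017, Denom = 176.988
Vm = -79.56 mV


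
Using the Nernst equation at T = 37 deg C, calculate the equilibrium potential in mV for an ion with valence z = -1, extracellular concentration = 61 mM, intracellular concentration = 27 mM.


E = (RT/(zF)) * ln(C_out/C_in)
T = 37 + 273.15 = 310.15 K
E = (8.314 * 310.15 / (-1 * 96485)) * ln(61/27)
E = -21.78 mV


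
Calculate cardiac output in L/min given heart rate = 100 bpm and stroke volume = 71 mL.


CO = HR * SV
CO = 100 * 71 / 1000
CO = 7.1 L/min


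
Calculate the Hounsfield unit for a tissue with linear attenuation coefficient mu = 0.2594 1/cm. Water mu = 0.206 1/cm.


HU = ((mu_tissue - mu_water) / mu_water) * 1000
HU = ((0.2594 - 0.206) / 0.206) * 1000
HU = 259.2


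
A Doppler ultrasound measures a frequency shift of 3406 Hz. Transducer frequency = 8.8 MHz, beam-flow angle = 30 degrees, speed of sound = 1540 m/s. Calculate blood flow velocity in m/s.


v = fd * c / (2 * f0 * cos(theta))
v = 3406 * 1540 / (2 * 8.8000e+06 * cos(30))
v = 0.3441 m/s


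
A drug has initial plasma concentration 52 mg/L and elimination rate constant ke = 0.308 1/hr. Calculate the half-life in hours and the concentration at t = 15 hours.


t_half = ln(2) / ke = 0.693147 / 0.308 = 2.25 hr
C(t) = C0 * exp(-ke*t) = 52 * exp(-0.308*15)
C(15) = 0.5123 mg/L


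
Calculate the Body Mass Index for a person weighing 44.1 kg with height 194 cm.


BMI = weight / height^2
height = 194 cm = 1.94 m
BMI = 44.1 / 1.94^2
BMI = 11.72 kg/m^2


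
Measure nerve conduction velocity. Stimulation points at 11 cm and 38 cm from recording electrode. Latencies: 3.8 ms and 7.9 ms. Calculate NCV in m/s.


Distance = (38 - 11) / 100 = 0.27 m
dt = (7.9 - 3.8) / 1000 = 0.0041 s
NCV = dist / dt = 65.85 m/s


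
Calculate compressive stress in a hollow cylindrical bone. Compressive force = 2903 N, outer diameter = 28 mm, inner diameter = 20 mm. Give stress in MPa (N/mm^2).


A = pi*(r_o^2 - r_i^2)
r_o = 14 mm, r_i = 10 mm
A = 301.593 mm^2
sigma = F/A = 2903 / 301.593
sigma = 9.626 MPa


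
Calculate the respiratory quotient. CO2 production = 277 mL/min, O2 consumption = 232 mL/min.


RQ = VCO2 / VO2
RQ = 277 / 232
RQ = 1.194


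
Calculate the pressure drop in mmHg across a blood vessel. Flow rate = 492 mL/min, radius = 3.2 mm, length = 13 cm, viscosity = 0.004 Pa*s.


dP = 8*mu*L*Q / (pi*r^4)
Q = 492 mL/min = 8.2e-06 m^3/s
dP = 103.552 Pa = 103.552 / 133.322 mmHg = 0.7767 mmHg


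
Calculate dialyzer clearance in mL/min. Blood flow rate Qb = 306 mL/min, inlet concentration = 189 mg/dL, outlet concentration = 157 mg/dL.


K = Qb * (Cb_in - Cb_out) / Cb_in
K = 306 * (189 - 157) / 189
K = 51.81 mL/min


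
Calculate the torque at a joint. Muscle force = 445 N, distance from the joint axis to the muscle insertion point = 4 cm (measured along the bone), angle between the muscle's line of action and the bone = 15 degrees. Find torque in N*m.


Torque = F * d * sin(theta)   (moment arm = d*sin(theta))
d = 4 cm = 0.04 m
Torque = 445 * 0.04 * sin(15)
Torque = 4.607 N*m


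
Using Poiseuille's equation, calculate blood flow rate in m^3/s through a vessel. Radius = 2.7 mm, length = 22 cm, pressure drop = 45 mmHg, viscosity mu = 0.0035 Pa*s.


Q = pi*r^4*dP / (8*mu*L)
r = 0.0027 m, L = 0.22 m
dP = 45 mmHg = 5999.49 Pa
Q = 1.6261e-04 m^3/s


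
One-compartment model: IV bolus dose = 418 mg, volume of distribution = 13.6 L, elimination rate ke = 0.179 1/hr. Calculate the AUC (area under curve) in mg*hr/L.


C0 = Dose/Vd = 418/13.6 = 30.7353 mg/L
AUC = C0/ke = 30.7353/0.179
AUC = 171.7 mg*hr/L


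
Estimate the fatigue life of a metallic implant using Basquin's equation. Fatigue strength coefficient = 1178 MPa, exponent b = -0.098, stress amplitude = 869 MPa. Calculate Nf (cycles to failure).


sigma_a = sigma_f' * (2Nf)^b
2Nf = (sigma_a/sigma_f')^(1/b)
2Nf = (869/1178)^(1/-0.098)
2Nf = 22.295619
Nf = 11.15


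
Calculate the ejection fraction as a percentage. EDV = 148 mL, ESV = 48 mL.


SV = EDV - ESV = 148 - 48 = 100 mL
EF = SV/EDV * 100 = 100/148 * 100
EF = 67.57%


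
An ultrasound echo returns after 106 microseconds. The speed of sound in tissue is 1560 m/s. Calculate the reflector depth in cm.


depth = c * t / 2
t = 106 us = 1.0600e-04 s
depth = 1560 * 1.0600e-04 / 2
depth = 0.08268 m = 8.268 cm


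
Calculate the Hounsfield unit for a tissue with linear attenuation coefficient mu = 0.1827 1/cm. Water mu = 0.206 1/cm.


HU = ((mu_tissue - mu_water) / mu_water) * 1000
HU = ((0.1827 - 0.206) / 0.206) * 1000
HU = -113.1


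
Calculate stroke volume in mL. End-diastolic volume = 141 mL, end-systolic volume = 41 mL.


SV = EDV - ESV
SV = 141 - 41
SV = 100 mL


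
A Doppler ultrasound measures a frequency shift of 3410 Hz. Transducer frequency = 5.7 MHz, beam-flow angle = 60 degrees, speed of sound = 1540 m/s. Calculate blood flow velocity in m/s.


v = fd * c / (2 * f0 * cos(theta))
v = 3410 * 1540 / (2 * 5.7000e+06 * cos(60))
v = 0.9213 m/s


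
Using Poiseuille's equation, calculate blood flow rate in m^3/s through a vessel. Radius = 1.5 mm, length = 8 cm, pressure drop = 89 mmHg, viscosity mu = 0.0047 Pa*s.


Q = pi*r^4*dP / (8*mu*L)
r = 0.0015 m, L = 0.08 m
dP = 89 mmHg = 11865.658 Pa
Q = 6.2738e-05 m^3/s


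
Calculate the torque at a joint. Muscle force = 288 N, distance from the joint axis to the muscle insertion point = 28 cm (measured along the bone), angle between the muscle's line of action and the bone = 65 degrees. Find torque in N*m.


Torque = F * d * sin(theta)   (moment arm = d*sin(theta))
d = 28 cm = 0.28 m
Torque = 288 * 0.28 * sin(65)
Torque = 73.08 N*m


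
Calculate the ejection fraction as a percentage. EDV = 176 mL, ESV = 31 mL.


SV = EDV - ESV = 176 - 31 = 145 mL
EF = SV/EDV * 100 = 145/176 * 100
EF = 82.39%


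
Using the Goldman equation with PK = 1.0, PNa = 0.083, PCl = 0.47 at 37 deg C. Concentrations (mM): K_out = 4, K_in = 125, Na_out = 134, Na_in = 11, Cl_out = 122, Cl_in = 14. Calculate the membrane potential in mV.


Vm = (RT/F)*ln((PK*Ko + PNa*Nao + PCl*Cli)/(PK*Ki + PNa*Nai + PCl*Clo))
Numer = 21.702, Denom = 183.253
Vm = -57.02 mV


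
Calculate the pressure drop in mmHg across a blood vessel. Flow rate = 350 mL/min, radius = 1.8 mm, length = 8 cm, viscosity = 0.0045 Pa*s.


dP = 8*mu*L*Q / (pi*r^4)
Q = 350 mL/min = 5.83333e-06 m^3/s
dP = 509.412 Pa = 509.412 / 133.322 mmHg = 3.821 mmHg


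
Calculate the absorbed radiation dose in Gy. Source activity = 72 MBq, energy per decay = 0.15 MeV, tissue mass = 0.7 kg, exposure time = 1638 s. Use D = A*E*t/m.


A = 72 MBq = 7.2000e+07 Bq
E = 0.15 MeV = 2.403e-14 J
D = A*E*t/m = 7.2000e+07*2.403e-14*1638/0.7
D = 0.004049 Gy


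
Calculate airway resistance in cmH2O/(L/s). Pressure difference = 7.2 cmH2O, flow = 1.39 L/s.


R = dP / flow
R = 7.2 / 1.39
R = 5.18 cmH2O/(L/s)


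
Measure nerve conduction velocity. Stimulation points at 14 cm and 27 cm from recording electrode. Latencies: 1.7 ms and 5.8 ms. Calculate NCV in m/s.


Distance = (27 - 14) / 100 = 0.13 m
dt = (5.8 - 1.7) / 1000 = 0.0041 s
NCV = dist / dt = 31.71 m/s


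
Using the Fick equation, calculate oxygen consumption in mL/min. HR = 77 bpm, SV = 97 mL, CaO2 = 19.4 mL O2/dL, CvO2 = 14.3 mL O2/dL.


CO = HR*SV = 77*97/1000 = 7.469 L/min
a-v O2 diff = 19.4 - 14.3 = 5.1 mL/dL
VO2 = CO * (CaO2-CvO2) * 10 dL/L
VO2 = 7.469 * 5.1 * 10
VO2 = 380.9 mL/min


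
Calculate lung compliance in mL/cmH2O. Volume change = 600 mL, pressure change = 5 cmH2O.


C = dV / dP
C = 600 / 5
C = 120 mL/cmH2O


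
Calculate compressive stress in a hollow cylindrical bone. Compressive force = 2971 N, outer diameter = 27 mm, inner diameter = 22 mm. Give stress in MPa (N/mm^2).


A = pi*(r_o^2 - r_i^2)
r_o = 13.5 mm, r_i = 11 mm
A = 192.423 mm^2
sigma = F/A = 2971 / 192.423
sigma = 15.44 MPa


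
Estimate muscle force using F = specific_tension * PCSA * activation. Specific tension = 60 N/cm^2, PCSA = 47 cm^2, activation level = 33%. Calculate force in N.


F = sigma * PCSA * activation
F = 60 * 47 * 0.33
F = 930.6 N


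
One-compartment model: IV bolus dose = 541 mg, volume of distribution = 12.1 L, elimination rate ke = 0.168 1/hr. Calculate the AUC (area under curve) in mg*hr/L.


C0 = Dose/Vd = 541/12.1 = 44.7107 mg/L
AUC = C0/ke = 44.7107/0.168
AUC = 266.1 mg*hr/L


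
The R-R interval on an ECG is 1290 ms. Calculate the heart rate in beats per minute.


HR = 60 / RR_interval(s)
RR = 1290 ms = 1.29 s
HR = 60 / 1.29 = 46.51 bpm


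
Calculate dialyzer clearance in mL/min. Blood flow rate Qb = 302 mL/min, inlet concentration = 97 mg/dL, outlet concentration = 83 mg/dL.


K = Qb * (Cb_in - Cb_out) / Cb_in
K = 302 * (97 - 83) / 97
K = 43.59 mL/min


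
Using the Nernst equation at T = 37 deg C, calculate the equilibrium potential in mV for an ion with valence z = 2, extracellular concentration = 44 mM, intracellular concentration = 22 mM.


E = (RT/(zF)) * ln(C_out/C_in)
T = 37 + 273.15 = 310.15 K
E = (8.314 * 310.15 / (2 * 96485)) * ln(44/22)
E = 9.262 mV


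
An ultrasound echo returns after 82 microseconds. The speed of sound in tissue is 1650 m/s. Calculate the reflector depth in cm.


depth = c * t / 2
t = 82 us = 8.2000e-05 s
depth = 1650 * 8.2000e-05 / 2
depth = 0.06765 m = 6.765 cm


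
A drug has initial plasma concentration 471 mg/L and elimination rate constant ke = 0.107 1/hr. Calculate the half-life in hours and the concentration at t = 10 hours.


t_half = ln(2) / ke = 0.693147 / 0.107 = 6.478 hr
C(t) = C0 * exp(-ke*t) = 471 * exp(-0.107*10)
C(10) = 161.6 mg/L


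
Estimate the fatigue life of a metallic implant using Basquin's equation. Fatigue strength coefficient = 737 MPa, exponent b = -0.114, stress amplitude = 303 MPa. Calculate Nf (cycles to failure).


sigma_a = sigma_f' * (2Nf)^b
2Nf = (sigma_a/sigma_f')^(1/b)
2Nf = (303/737)^(1/-0.114)
2Nf = 2433.229
Nf = 1217


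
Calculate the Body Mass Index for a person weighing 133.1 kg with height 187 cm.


BMI = weight / height^2
height = 187 cm = 1.87 m
BMI = 133.1 / 1.87^2
BMI = 38.06 kg/m^2


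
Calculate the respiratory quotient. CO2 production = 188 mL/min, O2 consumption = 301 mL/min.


RQ = VCO2 / VO2
RQ = 188 / 301
RQ = 0.6246


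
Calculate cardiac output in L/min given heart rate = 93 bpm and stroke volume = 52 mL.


CO = HR * SV
CO = 93 * 52 / 1000
CO = 4.836 L/min


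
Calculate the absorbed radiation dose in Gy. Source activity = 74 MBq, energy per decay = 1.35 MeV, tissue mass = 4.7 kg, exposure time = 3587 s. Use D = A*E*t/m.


A = 74 MBq = 7.4000e+07 Bq
E = 1.35 MeV = 2.1627e-13 J
D = A*E*t/m = 7.4000e+07*2.1627e-13*3587/4.7
D = 0.01221 Gy


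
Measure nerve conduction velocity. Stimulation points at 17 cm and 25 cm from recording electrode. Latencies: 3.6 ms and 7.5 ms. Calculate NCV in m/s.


Distance = (25 - 17) / 100 = 0.08 m
dt = (7.5 - 3.6) / 1000 = 0.0039 s
NCV = dist / dt = 20.51 m/s


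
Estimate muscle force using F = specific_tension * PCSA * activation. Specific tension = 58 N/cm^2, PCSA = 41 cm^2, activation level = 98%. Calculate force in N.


F = sigma * PCSA * activation
F = 58 * 41 * 0.98
F = 2330 N


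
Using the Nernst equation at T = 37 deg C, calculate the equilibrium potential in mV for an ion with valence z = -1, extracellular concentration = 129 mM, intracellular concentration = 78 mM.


E = (RT/(zF)) * ln(C_out/C_in)
T = 37 + 273.15 = 310.15 K
E = (8.314 * 310.15 / (-1 * 96485)) * ln(129/78)
E = -13.45 mV


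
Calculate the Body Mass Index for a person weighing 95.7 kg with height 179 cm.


BMI = weight / height^2
height = 179 cm = 1.79 m
BMI = 95.7 / 1.79^2
BMI = 29.87 kg/m^2


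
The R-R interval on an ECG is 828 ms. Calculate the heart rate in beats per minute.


HR = 60 / RR_interval(s)
RR = 828 ms = 0.828 s
HR = 60 / 0.828 = 72.46 bpm


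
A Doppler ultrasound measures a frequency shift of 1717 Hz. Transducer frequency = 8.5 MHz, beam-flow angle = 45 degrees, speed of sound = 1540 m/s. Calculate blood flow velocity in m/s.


v = fd * c / (2 * f0 * cos(theta))
v = 1717 * 1540 / (2 * 8.5000e+06 * cos(45))
v = 0.22 m/s


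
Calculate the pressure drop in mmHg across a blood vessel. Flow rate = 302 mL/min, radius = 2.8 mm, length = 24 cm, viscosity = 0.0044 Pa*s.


dP = 8*mu*L*Q / (pi*r^4)
Q = 302 mL/min = 5.03333e-06 m^3/s
dP = 220.205 Pa = 220.205 / 133.322 mmHg = 1.652 mmHg


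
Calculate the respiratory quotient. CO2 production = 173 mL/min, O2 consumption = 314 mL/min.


RQ = VCO2 / VO2
RQ = 173 / 314
RQ = 0.551


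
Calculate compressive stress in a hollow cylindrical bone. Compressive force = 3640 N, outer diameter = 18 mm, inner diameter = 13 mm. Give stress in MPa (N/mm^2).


A = pi*(r_o^2 - r_i^2)
r_o = 9 mm, r_i = 6.5 mm
A = 121.737 mm^2
sigma = F/A = 3640 / 121.737
sigma = 29.9 MPa


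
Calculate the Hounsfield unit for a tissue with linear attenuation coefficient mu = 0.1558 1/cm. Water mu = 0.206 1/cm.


HU = ((mu_tissue - mu_water) / mu_water) * 1000
HU = ((0.1558 - 0.206) / 0.206) * 1000
HU = -243.7


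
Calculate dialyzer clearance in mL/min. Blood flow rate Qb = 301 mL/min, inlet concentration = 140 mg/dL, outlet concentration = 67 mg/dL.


K = Qb * (Cb_in - Cb_out) / Cb_in
K = 301 * (140 - 67) / 140
K = 156.9 mL/min


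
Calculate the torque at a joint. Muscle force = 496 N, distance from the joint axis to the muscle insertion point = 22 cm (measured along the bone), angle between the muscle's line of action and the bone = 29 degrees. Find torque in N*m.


Torque = F * d * sin(theta)   (moment arm = d*sin(theta))
d = 22 cm = 0.22 m
Torque = 496 * 0.22 * sin(29)
Torque = 52.9 N*m


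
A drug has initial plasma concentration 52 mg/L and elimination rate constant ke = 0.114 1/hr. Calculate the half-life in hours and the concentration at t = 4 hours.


t_half = ln(2) / ke = 0.693147 / 0.114 = 6.08 hr
C(t) = C0 * exp(-ke*t) = 52 * exp(-0.114*4)
C(4) = 32.96 mg/L


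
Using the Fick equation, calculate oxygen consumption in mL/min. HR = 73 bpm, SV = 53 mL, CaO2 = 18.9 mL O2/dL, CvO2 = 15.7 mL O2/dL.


CO = HR*SV = 73*53/1000 = 3.869 L/min
a-v O2 diff = 18.9 - 15.7 = 3.2 mL/dL
VO2 = CO * (CaO2-CvO2) * 10 dL/L
VO2 = 3.869 * 3.2 * 10
VO2 = 123.8 mL/min


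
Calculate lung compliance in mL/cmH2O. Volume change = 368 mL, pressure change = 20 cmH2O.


C = dV / dP
C = 368 / 20
C = 18.4 mL/cmH2O


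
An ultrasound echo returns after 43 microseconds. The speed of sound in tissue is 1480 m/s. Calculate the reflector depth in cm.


depth = c * t / 2
t = 43 us = 4.3000e-05 s
depth = 1480 * 4.3000e-05 / 2
depth = 0.03182 m = 3.182 cm


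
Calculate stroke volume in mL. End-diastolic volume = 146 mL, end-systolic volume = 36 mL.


SV = EDV - ESV
SV = 146 - 36
SV = 110 mL


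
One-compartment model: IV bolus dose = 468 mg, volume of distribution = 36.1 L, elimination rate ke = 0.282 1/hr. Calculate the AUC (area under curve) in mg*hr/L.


C0 = Dose/Vd = 468/36.1 = 12.964 mg/L
AUC = C0/ke = 12.964/0.282
AUC = 45.97 mg*hr/L


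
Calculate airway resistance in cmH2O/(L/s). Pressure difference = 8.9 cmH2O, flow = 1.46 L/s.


R = dP / flow
R = 8.9 / 1.46
R = 6.096 cmH2O/(L/s)


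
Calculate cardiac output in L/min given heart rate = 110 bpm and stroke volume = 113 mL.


CO = HR * SV
CO = 110 * 113 / 1000
CO = 12.43 L/min


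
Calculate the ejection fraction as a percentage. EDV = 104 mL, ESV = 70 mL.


SV = EDV - ESV = 104 - 70 = 34 mL
EF = SV/EDV * 100 = 34/104 * 100
EF = 32.69%


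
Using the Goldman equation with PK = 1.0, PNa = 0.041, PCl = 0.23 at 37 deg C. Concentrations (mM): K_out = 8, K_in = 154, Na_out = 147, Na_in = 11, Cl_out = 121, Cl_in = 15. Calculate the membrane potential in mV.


Vm = (RT/F)*ln((PK*Ko + PNa*Nao + PCl*Cli)/(PK*Ki + PNa*Nai + PCl*Clo))
Numer = 17.477, Denom = 182.281
Vm = -62.66 mV


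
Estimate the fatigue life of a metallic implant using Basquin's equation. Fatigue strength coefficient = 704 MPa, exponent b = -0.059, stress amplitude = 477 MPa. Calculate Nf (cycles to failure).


sigma_a = sigma_f' * (2Nf)^b
2Nf = (sigma_a/sigma_f')^(1/b)
2Nf = (477/704)^(1/-0.059)
2Nf = 733.37615
Nf = 366.7


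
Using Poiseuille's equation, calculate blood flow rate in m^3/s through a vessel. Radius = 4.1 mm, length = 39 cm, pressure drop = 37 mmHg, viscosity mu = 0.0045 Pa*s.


Q = pi*r^4*dP / (8*mu*L)
r = 0.0041 m, L = 0.39 m
dP = 37 mmHg = 4932.914 Pa
Q = 3.1190e-04 m^3/s


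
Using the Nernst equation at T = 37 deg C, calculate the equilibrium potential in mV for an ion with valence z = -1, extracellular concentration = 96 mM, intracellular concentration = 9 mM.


E = (RT/(zF)) * ln(C_out/C_in)
T = 37 + 273.15 = 310.15 K
E = (8.314 * 310.15 / (-1 * 96485)) * ln(96/9)
E = -63.26 mV


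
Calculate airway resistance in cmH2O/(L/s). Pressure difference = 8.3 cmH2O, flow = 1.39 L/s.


R = dP / flow
R = 8.3 / 1.39
R = 5.971 cmH2O/(L/s)


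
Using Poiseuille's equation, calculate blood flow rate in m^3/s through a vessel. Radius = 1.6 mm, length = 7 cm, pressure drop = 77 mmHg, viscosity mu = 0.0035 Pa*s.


Q = pi*r^4*dP / (8*mu*L)
r = 0.0016 m, L = 0.07 m
dP = 77 mmHg = 10265.794 Pa
Q = 1.0784e-04 m^3/s


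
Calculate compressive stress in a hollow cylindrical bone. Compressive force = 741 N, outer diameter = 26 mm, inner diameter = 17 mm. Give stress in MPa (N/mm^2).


A = pi*(r_o^2 - r_i^2)
r_o = 13 mm, r_i = 8.5 mm
A = 303.949 mm^2
sigma = F/A = 741 / 303.949
sigma = 2.438 MPa


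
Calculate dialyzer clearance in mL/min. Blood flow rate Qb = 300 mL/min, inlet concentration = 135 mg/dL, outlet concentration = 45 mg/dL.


K = Qb * (Cb_in - Cb_out) / Cb_in
K = 300 * (135 - 45) / 135
K = 200 mL/min


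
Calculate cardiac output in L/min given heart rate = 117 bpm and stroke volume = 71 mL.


CO = HR * SV
CO = 117 * 71 / 1000
CO = 8.307 L/min


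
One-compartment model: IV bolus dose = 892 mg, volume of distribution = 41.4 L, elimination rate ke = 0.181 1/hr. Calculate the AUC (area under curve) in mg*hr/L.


C0 = Dose/Vd = 892/41.4 = 21.5459 mg/L
AUC = C0/ke = 21.5459/0.181
AUC = 119 mg*hr/L


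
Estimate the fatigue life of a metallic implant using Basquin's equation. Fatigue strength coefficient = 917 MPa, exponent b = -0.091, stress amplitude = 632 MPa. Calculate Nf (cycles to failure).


sigma_a = sigma_f' * (2Nf)^b
2Nf = (sigma_a/sigma_f')^(1/b)
2Nf = (632/917)^(1/-0.091)
2Nf = 59.758327
Nf = 29.88


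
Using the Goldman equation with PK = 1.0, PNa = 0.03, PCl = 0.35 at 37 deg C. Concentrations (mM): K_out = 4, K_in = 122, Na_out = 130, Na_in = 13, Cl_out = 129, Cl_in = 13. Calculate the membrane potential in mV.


Vm = (RT/F)*ln((PK*Ko + PNa*Nao + PCl*Cli)/(PK*Ki + PNa*Nai + PCl*Clo))
Numer = 12.45, Denom = 167.54
Vm = -69.47 mV


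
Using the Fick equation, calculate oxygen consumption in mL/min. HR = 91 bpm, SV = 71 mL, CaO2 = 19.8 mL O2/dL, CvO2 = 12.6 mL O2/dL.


CO = HR*SV = 91*71/1000 = 6.461 L/min
a-v O2 diff = 19.8 - 12.6 = 7.2 mL/dL
VO2 = CO * (CaO2-CvO2) * 10 dL/L
VO2 = 6.461 * 7.2 * 10
VO2 = 465.2 mL/min


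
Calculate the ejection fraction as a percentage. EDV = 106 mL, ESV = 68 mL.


SV = EDV - ESV = 106 - 68 = 38 mL
EF = SV/EDV * 100 = 38/106 * 100
EF = 35.85%


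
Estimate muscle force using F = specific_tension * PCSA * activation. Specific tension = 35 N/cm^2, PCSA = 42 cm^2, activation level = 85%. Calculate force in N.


F = sigma * PCSA * activation
F = 35 * 42 * 0.85
F = 1250 N


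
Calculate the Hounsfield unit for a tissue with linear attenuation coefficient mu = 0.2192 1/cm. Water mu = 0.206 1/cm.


HU = ((mu_tissue - mu_water) / mu_water) * 1000
HU = ((0.2192 - 0.206) / 0.206) * 1000
HU = 64.08


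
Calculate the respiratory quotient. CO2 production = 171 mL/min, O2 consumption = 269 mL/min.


RQ = VCO2 / VO2
RQ = 171 / 269
RQ = 0.6357


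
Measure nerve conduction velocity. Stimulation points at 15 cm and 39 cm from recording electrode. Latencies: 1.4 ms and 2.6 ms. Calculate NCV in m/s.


Distance = (39 - 15) / 100 = 0.24 m
dt = (2.6 - 1.4) / 1000 = 0.0012 s
NCV = dist / dt = 200 m/s


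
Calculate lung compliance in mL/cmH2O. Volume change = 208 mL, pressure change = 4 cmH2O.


C = dV / dP
C = 208 / 4
C = 52 mL/cmH2O


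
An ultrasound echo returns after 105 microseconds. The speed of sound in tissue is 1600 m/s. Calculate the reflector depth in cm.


depth = c * t / 2
t = 105 us = 1.0500e-04 s
depth = 1600 * 1.0500e-04 / 2
depth = 0.084 m = 8.4 cm


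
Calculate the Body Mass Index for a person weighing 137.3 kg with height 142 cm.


BMI = weight / height^2
height = 142 cm = 1.42 m
BMI = 137.3 / 1.42^2
BMI = 68.09 kg/m^2


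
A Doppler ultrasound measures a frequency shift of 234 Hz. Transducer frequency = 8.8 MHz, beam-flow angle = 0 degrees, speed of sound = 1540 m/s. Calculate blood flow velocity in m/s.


v = fd * c / (2 * f0 * cos(theta))
v = 234 * 1540 / (2 * 8.8000e+06 * cos(0))
v = 0.02048 m/s


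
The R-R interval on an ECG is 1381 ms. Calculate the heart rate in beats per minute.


HR = 60 / RR_interval(s)
RR = 1381 ms = 1.381 s
HR = 60 / 1.381 = 43.45 bpm


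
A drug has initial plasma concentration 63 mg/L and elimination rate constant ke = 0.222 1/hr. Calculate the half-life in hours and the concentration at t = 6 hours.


t_half = ln(2) / ke = 0.693147 / 0.222 = 3.122 hr
C(t) = C0 * exp(-ke*t) = 63 * exp(-0.222*6)
C(6) = 16.63 mg/L


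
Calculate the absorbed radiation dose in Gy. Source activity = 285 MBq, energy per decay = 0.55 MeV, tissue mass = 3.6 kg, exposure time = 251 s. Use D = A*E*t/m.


A = 285 MBq = 2.8500e+08 Bq
E = 0.55 MeV = 8.811e-14 J
D = A*E*t/m = 2.8500e+08*8.811e-14*251/3.6
D = 0.001751 Gy


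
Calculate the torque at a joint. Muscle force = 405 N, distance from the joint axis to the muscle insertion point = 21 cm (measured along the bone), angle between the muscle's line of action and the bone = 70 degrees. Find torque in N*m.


Torque = F * d * sin(theta)   (moment arm = d*sin(theta))
d = 21 cm = 0.21 m
Torque = 405 * 0.21 * sin(70)
Torque = 79.92 N*m


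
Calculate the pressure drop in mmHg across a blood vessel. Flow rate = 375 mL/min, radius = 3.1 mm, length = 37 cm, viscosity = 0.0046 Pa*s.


dP = 8*mu*L*Q / (pi*r^4)
Q = 375 mL/min = 6.25e-06 m^3/s
dP = 293.314 Pa = 293.314 / 133.322 mmHg = 2.2 mmHg


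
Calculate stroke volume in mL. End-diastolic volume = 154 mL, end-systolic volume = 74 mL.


SV = EDV - ESV
SV = 154 - 74
SV = 80 mL


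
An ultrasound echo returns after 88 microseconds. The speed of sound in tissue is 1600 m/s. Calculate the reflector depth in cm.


depth = c * t / 2
t = 88 us = 8.8000e-05 s
depth = 1600 * 8.8000e-05 / 2
depth = 0.0704 m = 7.04 cm


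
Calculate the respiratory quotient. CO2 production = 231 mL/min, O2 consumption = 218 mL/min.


RQ = VCO2 / VO2
RQ = 231 / 218
RQ = 1.06


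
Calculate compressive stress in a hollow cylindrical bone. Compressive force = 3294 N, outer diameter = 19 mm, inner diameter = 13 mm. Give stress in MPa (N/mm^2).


A = pi*(r_o^2 - r_i^2)
r_o = 9.5 mm, r_i = 6.5 mm
A = 150.796 mm^2
sigma = F/A = 3294 / 150.796
sigma = 21.84 MPa


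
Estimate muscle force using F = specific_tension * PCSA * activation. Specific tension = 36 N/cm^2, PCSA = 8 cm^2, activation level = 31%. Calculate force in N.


F = sigma * PCSA * activation
F = 36 * 8 * 0.31
F = 89.28 N


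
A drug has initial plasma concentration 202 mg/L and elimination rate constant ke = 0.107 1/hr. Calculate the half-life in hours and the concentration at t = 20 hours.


t_half = ln(2) / ke = 0.693147 / 0.107 = 6.478 hr
C(t) = C0 * exp(-ke*t) = 202 * exp(-0.107*20)
C(20) = 23.77 mg/L


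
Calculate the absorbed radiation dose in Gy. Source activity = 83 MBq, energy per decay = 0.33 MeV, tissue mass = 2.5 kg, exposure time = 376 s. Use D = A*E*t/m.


A = 83 MBq = 8.3000e+07 Bq
E = 0.33 MeV = 5.2866e-14 J
D = A*E*t/m = 8.3000e+07*5.2866e-14*376/2.5
D = 6.5994e-04 Gy


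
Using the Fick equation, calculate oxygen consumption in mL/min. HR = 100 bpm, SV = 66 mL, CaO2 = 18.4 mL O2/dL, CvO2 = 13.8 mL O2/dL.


CO = HR*SV = 100*66/1000 = 6.6 L/min
a-v O2 diff = 18.4 - 13.8 = 4.6 mL/dL
VO2 = CO * (CaO2-CvO2) * 10 dL/L
VO2 = 6.6 * 4.6 * 10
VO2 = 303.6 mL/min


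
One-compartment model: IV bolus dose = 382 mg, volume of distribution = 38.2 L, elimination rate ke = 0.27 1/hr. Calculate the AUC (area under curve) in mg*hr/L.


C0 = Dose/Vd = 382/38.2 = 10 mg/L
AUC = C0/ke = 10/0.27
AUC = 37.04 mg*hr/L


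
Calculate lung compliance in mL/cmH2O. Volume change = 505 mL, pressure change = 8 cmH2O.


C = dV / dP
C = 505 / 8
C = 63.12 mL/cmH2O


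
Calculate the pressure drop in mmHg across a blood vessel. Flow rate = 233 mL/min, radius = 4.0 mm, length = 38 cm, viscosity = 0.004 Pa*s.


dP = 8*mu*L*Q / (pi*r^4)
Q = 233 mL/min = 3.88333e-06 m^3/s
dP = 58.7149 Pa = 58.7149 / 133.322 mmHg = 0.4404 mmHg


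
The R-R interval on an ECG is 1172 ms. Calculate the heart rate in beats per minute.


HR = 60 / RR_interval(s)
RR = 1172 ms = 1.172 s
HR = 60 / 1.172 = 51.19 bpm


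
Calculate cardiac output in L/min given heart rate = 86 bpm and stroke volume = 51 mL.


CO = HR * SV
CO = 86 * 51 / 1000
CO = 4.386 L/min


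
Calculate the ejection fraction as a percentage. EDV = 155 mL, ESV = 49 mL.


SV = EDV - ESV = 155 - 49 = 106 mL
EF = SV/EDV * 100 = 106/155 * 100
EF = 68.39%


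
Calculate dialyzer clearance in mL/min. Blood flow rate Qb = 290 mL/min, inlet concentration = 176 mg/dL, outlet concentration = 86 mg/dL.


K = Qb * (Cb_in - Cb_out) / Cb_in
K = 290 * (176 - 86) / 176
K = 148.3 mL/min


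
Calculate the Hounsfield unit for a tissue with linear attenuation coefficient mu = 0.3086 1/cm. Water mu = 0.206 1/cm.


HU = ((mu_tissue - mu_water) / mu_water) * 1000
HU = ((0.3086 - 0.206) / 0.206) * 1000
HU = 498.1


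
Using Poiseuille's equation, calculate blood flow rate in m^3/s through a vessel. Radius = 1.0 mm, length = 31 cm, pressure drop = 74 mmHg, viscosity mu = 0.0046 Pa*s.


Q = pi*r^4*dP / (8*mu*L)
r = 0.001 m, L = 0.31 m
dP = 74 mmHg = 9865.828 Pa
Q = 2.7169e-06 m^3/s


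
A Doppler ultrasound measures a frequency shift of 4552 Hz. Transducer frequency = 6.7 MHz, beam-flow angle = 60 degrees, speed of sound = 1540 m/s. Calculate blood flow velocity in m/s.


v = fd * c / (2 * f0 * cos(theta))
v = 4552 * 1540 / (2 * 6.7000e+06 * cos(60))
v = 1.046 m/s


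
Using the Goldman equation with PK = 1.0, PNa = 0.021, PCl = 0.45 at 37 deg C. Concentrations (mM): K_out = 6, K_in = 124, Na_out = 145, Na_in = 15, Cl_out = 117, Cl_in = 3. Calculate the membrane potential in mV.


Vm = (RT/F)*ln((PK*Ko + PNa*Nao + PCl*Cli)/(PK*Ki + PNa*Nai + PCl*Clo))
Numer = 10.395, Denom = 176.965
Vm = -75.76 mV


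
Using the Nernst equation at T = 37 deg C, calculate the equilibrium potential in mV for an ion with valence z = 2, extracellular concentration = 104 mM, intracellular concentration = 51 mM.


E = (RT/(zF)) * ln(C_out/C_in)
T = 37 + 273.15 = 310.15 K
E = (8.314 * 310.15 / (2 * 96485)) * ln(104/51)
E = 9.522 mV


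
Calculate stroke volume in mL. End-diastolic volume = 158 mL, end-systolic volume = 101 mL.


SV = EDV - ESV
SV = 158 - 101
SV = 57 mL


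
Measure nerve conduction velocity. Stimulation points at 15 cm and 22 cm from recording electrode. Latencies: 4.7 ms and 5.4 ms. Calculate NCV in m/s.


Distance = (22 - 15) / 100 = 0.07 m
dt = (5.4 - 4.7) / 1000 = 7.0000e-04 s
NCV = dist / dt = 100 m/s


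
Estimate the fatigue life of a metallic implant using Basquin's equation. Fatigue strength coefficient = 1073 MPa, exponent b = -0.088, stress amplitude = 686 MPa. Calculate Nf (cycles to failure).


sigma_a = sigma_f' * (2Nf)^b
2Nf = (sigma_a/sigma_f')^(1/b)
2Nf = (686/1073)^(1/-0.088)
2Nf = 161.31596
Nf = 80.66


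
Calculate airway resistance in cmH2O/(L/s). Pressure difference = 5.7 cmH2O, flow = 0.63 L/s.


R = dP / flow
R = 5.7 / 0.63
R = 9.048 cmH2O/(L/s)


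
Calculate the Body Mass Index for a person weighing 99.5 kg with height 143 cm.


BMI = weight / height^2
height = 143 cm = 1.43 m
BMI = 99.5 / 1.43^2
BMI = 48.66 kg/m^2


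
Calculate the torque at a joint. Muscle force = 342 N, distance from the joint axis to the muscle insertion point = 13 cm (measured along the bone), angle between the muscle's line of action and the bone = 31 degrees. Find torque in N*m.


Torque = F * d * sin(theta)   (moment arm = d*sin(theta))
d = 13 cm = 0.13 m
Torque = 342 * 0.13 * sin(31)
Torque = 22.9 N*m


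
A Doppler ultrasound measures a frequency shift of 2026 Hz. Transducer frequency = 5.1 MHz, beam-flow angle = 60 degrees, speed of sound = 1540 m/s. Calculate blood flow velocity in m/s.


v = fd * c / (2 * f0 * cos(theta))
v = 2026 * 1540 / (2 * 5.1000e+06 * cos(60))
v = 0.6118 m/s


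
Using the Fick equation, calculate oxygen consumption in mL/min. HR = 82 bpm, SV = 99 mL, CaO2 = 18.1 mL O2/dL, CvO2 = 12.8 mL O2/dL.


CO = HR*SV = 82*99/1000 = 8.118 L/min
a-v O2 diff = 18.1 - 12.8 = 5.3 mL/dL
VO2 = CO * (CaO2-CvO2) * 10 dL/L
VO2 = 8.118 * 5.3 * 10
VO2 = 430.3 mL/min


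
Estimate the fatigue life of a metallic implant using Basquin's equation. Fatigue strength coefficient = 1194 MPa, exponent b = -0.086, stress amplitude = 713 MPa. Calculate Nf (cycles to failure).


sigma_a = sigma_f' * (2Nf)^b
2Nf = (sigma_a/sigma_f')^(1/b)
2Nf = (713/1194)^(1/-0.086)
2Nf = 401.47678
Nf = 200.7
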